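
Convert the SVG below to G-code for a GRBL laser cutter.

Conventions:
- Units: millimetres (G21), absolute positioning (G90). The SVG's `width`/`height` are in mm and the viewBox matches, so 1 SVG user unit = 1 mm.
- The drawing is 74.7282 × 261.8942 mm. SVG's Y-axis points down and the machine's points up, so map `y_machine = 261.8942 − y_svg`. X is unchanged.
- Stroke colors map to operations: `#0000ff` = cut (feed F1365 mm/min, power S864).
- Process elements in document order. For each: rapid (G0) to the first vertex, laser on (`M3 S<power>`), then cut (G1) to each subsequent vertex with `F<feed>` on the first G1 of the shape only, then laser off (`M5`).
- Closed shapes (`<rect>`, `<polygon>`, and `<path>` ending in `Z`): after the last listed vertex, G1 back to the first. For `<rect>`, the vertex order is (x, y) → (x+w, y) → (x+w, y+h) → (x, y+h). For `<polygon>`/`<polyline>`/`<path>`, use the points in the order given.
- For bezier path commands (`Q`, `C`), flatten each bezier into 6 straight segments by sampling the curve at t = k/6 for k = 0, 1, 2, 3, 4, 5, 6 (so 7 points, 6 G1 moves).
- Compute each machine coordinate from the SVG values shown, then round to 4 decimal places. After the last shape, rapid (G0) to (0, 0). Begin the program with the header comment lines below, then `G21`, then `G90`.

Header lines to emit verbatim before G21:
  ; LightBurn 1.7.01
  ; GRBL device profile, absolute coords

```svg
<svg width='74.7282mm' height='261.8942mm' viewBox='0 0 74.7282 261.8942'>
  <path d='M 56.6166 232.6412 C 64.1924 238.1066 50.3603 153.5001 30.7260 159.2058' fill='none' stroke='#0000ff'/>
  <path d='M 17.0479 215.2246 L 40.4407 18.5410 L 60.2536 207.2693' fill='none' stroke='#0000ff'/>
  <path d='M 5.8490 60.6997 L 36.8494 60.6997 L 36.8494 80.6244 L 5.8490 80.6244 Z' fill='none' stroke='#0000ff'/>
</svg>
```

1 u = 1 mm; y_m = 261.8942 − y.

[1] `<path>` cubic bezier, #0000ff→cut S864 F1365: (56.6166,29.2530) → (58.6928,33.1912) → (57.6344,47.1307) → (53.8751,66.0608) → (47.8482,84.9709) → (39.9874,98.8503) → (30.7260,102.6884)

[2] `<path>` open polyline, #0000ff→cut S864 F1365: (17.0479,46.6696) → (40.4407,243.3532) → (60.2536,54.6249)

[3] `<path>` rectangle, #0000ff→cut S864 F1365: (5.8490,201.1945) → (36.8494,201.1945) → (36.8494,181.2698) → (5.8490,181.2698) → (5.8490,201.1945) (closed)

; LightBurn 1.7.01
; GRBL device profile, absolute coords
G21
G90
G0 X56.6166 Y29.2530
M3 S864
G1 X58.6928 Y33.1912 F1365
G1 X57.6344 Y47.1307
G1 X53.8751 Y66.0608
G1 X47.8482 Y84.9709
G1 X39.9874 Y98.8503
G1 X30.7260 Y102.6884
M5
G0 X17.0479 Y46.6696
M3 S864
G1 X40.4407 Y243.3532 F1365
G1 X60.2536 Y54.6249
M5
G0 X5.8490 Y201.1945
M3 S864
G1 X36.8494 Y201.1945 F1365
G1 X36.8494 Y181.2698
G1 X5.8490 Y181.2698
G1 X5.8490 Y201.1945
M5
G0 X0.0000 Y0.0000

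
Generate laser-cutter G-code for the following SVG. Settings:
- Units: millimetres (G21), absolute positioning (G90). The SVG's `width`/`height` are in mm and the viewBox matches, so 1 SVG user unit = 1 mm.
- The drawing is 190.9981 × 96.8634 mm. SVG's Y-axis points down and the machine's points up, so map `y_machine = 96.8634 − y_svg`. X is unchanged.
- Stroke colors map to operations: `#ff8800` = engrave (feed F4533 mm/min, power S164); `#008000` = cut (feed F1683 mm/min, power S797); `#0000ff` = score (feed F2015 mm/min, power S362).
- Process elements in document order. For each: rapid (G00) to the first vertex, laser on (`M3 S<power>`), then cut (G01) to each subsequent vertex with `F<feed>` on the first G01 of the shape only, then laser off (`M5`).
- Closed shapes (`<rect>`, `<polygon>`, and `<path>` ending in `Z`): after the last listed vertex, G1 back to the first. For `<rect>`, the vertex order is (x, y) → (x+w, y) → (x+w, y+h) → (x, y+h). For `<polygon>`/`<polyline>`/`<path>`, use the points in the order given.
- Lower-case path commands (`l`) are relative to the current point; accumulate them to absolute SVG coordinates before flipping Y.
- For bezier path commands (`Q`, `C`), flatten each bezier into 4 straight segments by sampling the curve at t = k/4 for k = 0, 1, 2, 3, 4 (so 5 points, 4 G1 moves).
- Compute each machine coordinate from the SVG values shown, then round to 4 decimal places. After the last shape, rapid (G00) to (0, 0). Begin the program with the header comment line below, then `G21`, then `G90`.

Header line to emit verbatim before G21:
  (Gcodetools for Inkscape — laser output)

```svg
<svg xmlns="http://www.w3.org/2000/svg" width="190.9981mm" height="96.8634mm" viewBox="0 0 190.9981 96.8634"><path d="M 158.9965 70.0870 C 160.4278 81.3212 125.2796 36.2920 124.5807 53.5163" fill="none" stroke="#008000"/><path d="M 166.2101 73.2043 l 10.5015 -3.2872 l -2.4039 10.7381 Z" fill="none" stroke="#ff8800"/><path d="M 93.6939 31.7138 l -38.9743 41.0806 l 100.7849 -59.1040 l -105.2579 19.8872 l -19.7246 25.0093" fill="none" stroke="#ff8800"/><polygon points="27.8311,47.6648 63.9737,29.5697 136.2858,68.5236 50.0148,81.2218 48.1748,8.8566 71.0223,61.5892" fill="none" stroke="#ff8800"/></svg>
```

viewBox `0 0 190.9981 96.8634` with mm width/height → 1 unit = 1 mm. Flip: y_m = 96.8634 − y_svg.

**Shape 1** — `<path>` cubic bezier, stroke `#008000` → cut (S797, F1683). Control points (SVG): P0=(158.9965,70.0870), P1=(160.4278,81.3212), P2=(125.2796,36.2920), P3=(124.5807,53.5163); sampled at t=k/4. Machine vertices: (158.9965,26.7764) → (154.3211,27.0483) → (142.5874,37.3080) → (130.4543,46.4446) → (124.5807,43.3471). Open path.

**Shape 2** — `<path>` regular polygon, stroke `#ff8800` → engrave (S164, F4533). Machine vertices: (166.2101,23.6591) → (176.7116,26.9463) → (174.3077,16.2082) → (166.2101,23.6591). Closed: final G1 returns to the first vertex.

**Shape 3** — `<path>` open polyline, stroke `#ff8800` → engrave (S164, F4533). Machine vertices: (93.6939,65.1496) → (54.7196,24.0690) → (155.5045,83.1730) → (50.2466,63.2858) → (30.5220,38.2765). Open path.

**Shape 4** — `<polygon>` closed polygon, stroke `#ff8800` → engrave (S164, F4533). Machine vertices: (27.8311,49.1986) → (63.9737,67.2937) → (136.2858,28.3398) → (50.0148,15.6416) → (48.1748,88.0068) → (71.0223,35.2742) → (27.8311,49.1986). Closed: final G1 returns to the first vertex.

(Gcodetools for Inkscape — laser output)
G21
G90
G00 X158.9965 Y26.7764
M3 S797
G01 X154.3211 Y27.0483 F1683
G01 X142.5874 Y37.3080
G01 X130.4543 Y46.4446
G01 X124.5807 Y43.3471
M5
G00 X166.2101 Y23.6591
M3 S164
G01 X176.7116 Y26.9463 F4533
G01 X174.3077 Y16.2082
G01 X166.2101 Y23.6591
M5
G00 X93.6939 Y65.1496
M3 S164
G01 X54.7196 Y24.0690 F4533
G01 X155.5045 Y83.1730
G01 X50.2466 Y63.2858
G01 X30.5220 Y38.2765
M5
G00 X27.8311 Y49.1986
M3 S164
G01 X63.9737 Y67.2937 F4533
G01 X136.2858 Y28.3398
G01 X50.0148 Y15.6416
G01 X48.1748 Y88.0068
G01 X71.0223 Y35.2742
G01 X27.8311 Y49.1986
M5
G00 X0.0000 Y0.0000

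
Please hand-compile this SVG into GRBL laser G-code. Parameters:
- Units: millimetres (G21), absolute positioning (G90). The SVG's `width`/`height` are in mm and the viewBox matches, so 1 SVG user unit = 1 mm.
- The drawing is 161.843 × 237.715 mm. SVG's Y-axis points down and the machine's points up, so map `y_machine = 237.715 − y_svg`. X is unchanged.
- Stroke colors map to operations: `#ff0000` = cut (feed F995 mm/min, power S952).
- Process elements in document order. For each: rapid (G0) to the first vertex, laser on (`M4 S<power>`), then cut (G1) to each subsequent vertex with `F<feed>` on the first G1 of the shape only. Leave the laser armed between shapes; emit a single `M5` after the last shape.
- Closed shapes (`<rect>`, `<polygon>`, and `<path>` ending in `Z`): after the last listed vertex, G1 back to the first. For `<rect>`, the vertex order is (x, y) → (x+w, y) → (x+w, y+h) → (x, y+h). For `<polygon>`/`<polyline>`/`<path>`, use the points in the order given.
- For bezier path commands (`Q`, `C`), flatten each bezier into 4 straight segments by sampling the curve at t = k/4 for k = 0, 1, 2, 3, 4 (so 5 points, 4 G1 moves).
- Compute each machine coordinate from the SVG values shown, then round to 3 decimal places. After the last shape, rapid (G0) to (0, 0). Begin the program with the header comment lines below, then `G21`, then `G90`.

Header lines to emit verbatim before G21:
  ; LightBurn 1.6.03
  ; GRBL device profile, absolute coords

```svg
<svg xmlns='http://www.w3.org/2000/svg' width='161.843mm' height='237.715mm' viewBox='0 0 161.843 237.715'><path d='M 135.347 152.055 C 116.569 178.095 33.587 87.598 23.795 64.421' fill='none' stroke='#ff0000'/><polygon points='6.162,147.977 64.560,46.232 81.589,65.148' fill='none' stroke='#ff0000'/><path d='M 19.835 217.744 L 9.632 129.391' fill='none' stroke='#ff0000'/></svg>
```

; LightBurn 1.6.03
; GRBL device profile, absolute coords
G21
G90
G0 X135.347 Y85.660
M4 S952
G1 X111.372 Y85.108 F995
G1 X76.201 Y111.021
G1 X42.715 Y146.162
G1 X23.795 Y173.294
G0 X6.162 Y89.738
M4 S952
G1 X64.560 Y191.483 F995
G1 X81.589 Y172.567
G1 X6.162 Y89.738
G0 X19.835 Y19.971
M4 S952
G1 X9.632 Y108.324 F995
M5
G0 X0.000 Y0.000

viewBox `0 0 161.843 237.715` with mm width/height → 1 unit = 1 mm. Flip: y_m = 237.715 − y_svg.

**Shape 1** — `<path>` cubic bezier, stroke `#ff0000` → cut (S952, F995). Control points (SVG): P0=(135.347,152.055), P1=(116.569,178.095), P2=(33.587,87.598), P3=(23.795,64.421); sampled at t=k/4. Machine vertices: (135.347,85.660) → (111.372,85.108) → (76.201,111.021) → (42.715,146.162) → (23.795,173.294). Open path.

**Shape 2** — `<polygon>` closed polygon, stroke `#ff0000` → cut (S952, F995). Machine vertices: (6.162,89.738) → (64.560,191.483) → (81.589,172.567) → (6.162,89.738). Closed: final G1 returns to the first vertex.

**Shape 3** — `<path>` line segment, stroke `#ff0000` → cut (S952, F995). Machine vertices: (19.835,19.971) → (9.632,108.324). Open path.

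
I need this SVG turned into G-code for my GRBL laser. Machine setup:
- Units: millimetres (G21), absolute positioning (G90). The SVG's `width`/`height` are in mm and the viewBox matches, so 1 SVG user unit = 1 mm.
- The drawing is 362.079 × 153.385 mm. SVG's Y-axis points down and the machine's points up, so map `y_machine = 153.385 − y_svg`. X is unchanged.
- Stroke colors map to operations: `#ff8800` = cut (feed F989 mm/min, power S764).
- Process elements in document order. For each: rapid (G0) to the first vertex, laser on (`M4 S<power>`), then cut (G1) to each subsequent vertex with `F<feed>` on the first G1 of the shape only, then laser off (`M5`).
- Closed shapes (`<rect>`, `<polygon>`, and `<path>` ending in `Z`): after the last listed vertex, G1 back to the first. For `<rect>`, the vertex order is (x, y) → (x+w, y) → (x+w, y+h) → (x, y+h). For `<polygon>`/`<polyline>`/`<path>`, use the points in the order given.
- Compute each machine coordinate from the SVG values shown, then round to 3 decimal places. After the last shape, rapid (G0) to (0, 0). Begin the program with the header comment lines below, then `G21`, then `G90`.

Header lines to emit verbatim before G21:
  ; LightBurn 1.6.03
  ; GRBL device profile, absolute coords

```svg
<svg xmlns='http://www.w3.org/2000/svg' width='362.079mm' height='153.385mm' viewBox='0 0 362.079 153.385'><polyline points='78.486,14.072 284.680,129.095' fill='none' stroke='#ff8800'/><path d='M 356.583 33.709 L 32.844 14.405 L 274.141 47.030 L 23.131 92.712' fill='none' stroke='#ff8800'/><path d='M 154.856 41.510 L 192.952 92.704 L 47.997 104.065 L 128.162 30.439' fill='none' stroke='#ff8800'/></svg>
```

viewBox `0 0 362.079 153.385` with mm width/height → 1 unit = 1 mm. Flip: y_m = 153.385 − y_svg.

**Shape 1** — `<polyline>` line segment, stroke `#ff8800` → cut (S764, F989). Machine vertices: (78.486,139.313) → (284.680,24.290). Open path.

**Shape 2** — `<path>` open polyline, stroke `#ff8800` → cut (S764, F989). Machine vertices: (356.583,119.676) → (32.844,138.980) → (274.141,106.355) → (23.131,60.673). Open path.

**Shape 3** — `<path>` open polyline, stroke `#ff8800` → cut (S764, F989). Machine vertices: (154.856,111.875) → (192.952,60.681) → (47.997,49.320) → (128.162,122.946). Open path.

; LightBurn 1.6.03
; GRBL device profile, absolute coords
G21
G90
G0 X78.486 Y139.313
M4 S764
G1 X284.680 Y24.290 F989
M5
G0 X356.583 Y119.676
M4 S764
G1 X32.844 Y138.980 F989
G1 X274.141 Y106.355
G1 X23.131 Y60.673
M5
G0 X154.856 Y111.875
M4 S764
G1 X192.952 Y60.681 F989
G1 X47.997 Y49.320
G1 X128.162 Y122.946
M5
G0 X0.000 Y0.000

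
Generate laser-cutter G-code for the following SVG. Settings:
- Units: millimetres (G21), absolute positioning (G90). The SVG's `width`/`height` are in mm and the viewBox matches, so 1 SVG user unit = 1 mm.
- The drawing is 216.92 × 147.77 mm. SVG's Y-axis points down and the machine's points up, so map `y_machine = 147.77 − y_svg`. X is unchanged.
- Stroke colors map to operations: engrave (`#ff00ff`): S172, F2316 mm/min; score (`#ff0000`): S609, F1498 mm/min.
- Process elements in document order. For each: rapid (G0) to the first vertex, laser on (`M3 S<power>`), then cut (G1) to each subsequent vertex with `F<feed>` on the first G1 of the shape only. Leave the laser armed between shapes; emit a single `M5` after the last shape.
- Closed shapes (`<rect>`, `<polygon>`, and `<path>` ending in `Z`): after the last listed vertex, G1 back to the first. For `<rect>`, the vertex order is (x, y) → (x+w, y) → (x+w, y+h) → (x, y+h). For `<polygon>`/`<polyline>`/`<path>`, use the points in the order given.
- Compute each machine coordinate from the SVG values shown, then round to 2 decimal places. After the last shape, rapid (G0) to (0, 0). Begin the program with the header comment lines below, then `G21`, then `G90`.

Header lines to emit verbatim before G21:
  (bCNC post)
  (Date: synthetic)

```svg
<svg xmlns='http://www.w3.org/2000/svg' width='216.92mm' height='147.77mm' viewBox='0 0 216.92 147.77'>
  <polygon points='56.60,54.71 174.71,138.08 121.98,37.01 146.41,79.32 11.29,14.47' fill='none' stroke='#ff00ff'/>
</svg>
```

(bCNC post)
(Date: synthetic)
G21
G90
G0 X56.60 Y93.06
M3 S172
G1 X174.71 Y9.69 F2316
G1 X121.98 Y110.76
G1 X146.41 Y68.45
G1 X11.29 Y133.30
G1 X56.60 Y93.06
M5
G0 X0.00 Y0.00

viewBox `0 0 216.92 147.77` with mm width/height → 1 unit = 1 mm. Flip: y_m = 147.77 − y_svg.

**Shape 1** — `<polygon>` closed polygon, stroke `#ff00ff` → engrave (S172, F2316). Machine vertices: (56.60,93.06) → (174.71,9.69) → (121.98,110.76) → (146.41,68.45) → (11.29,133.30) → (56.60,93.06). Closed: final G1 returns to the first vertex.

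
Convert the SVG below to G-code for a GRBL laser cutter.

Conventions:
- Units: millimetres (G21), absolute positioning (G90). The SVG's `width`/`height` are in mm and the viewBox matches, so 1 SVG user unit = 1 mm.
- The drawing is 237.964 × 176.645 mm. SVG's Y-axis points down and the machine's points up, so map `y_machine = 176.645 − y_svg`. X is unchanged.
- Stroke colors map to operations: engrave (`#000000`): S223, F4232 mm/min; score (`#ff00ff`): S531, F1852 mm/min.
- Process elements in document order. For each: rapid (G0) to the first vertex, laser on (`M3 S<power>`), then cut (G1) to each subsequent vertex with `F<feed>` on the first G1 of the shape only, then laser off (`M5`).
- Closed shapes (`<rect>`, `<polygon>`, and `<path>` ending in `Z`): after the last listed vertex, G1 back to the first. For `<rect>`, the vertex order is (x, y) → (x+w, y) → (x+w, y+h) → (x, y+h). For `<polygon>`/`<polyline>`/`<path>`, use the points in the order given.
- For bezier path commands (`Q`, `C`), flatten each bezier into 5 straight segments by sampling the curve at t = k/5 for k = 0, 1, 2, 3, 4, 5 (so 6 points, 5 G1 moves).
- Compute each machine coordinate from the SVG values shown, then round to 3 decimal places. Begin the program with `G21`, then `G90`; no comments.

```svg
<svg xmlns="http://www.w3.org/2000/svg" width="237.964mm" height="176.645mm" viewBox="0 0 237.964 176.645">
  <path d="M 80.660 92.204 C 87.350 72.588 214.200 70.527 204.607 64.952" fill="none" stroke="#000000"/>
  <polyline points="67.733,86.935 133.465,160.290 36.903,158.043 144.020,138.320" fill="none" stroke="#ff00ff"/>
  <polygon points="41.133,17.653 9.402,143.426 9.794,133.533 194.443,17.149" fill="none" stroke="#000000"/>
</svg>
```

viewBox `0 0 237.964 176.645` with mm width/height → 1 unit = 1 mm. Flip: y_m = 176.645 − y_svg.

**Shape 1** — `<path>` cubic bezier, stroke `#000000` → engrave (S223, F4232). Control points (SVG): P0=(80.660,92.204), P1=(87.350,72.588), P2=(214.200,70.527), P3=(204.607,64.952); sampled at t=k/5. Machine vertices: (80.660,84.441) → (97.040,94.273) → (129.942,100.902) → (167.049,105.341) → (196.042,108.601) → (204.607,111.693). Open path.

**Shape 2** — `<polyline>` open polyline, stroke `#ff00ff` → score (S531, F1852). Machine vertices: (67.733,89.710) → (133.465,16.355) → (36.903,18.602) → (144.020,38.325). Open path.

**Shape 3** — `<polygon>` closed polygon, stroke `#000000` → engrave (S223, F4232). Machine vertices: (41.133,158.992) → (9.402,33.219) → (9.794,43.112) → (194.443,159.496) → (41.133,158.992). Closed: final G1 returns to the first vertex.

G21
G90
G0 X80.660 Y84.441
M3 S223
G1 X97.040 Y94.273 F4232
G1 X129.942 Y100.902
G1 X167.049 Y105.341
G1 X196.042 Y108.601
G1 X204.607 Y111.693
M5
G0 X67.733 Y89.710
M3 S531
G1 X133.465 Y16.355 F1852
G1 X36.903 Y18.602
G1 X144.020 Y38.325
M5
G0 X41.133 Y158.992
M3 S223
G1 X9.402 Y33.219 F4232
G1 X9.794 Y43.112
G1 X194.443 Y159.496
G1 X41.133 Y158.992
M5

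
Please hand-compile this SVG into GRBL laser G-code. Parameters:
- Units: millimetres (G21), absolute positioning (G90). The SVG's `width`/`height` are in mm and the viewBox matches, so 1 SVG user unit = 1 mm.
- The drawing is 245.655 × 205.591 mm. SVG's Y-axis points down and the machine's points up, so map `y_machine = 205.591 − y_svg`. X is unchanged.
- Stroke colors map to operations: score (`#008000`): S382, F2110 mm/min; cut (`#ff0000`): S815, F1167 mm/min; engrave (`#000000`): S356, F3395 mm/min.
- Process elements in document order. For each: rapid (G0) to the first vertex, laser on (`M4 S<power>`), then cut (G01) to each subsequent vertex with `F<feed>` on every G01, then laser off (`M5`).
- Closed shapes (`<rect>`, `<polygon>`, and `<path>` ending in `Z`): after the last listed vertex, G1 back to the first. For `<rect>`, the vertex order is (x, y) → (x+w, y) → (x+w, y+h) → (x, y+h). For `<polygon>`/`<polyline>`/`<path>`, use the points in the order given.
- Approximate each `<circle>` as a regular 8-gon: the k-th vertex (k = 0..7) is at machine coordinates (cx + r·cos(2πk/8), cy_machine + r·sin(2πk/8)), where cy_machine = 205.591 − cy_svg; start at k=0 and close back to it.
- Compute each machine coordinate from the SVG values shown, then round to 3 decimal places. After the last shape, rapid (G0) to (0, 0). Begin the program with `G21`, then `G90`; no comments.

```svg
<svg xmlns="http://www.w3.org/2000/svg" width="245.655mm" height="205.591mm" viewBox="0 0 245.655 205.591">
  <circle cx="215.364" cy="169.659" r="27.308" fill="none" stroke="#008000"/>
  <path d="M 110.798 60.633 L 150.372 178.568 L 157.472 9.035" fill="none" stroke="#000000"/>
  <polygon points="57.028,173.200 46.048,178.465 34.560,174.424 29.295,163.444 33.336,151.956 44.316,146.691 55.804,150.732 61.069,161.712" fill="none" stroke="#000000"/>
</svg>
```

Since the viewBox matches the mm dimensions, user units are millimetres directly. The only transform is the Y-flip y_m = 205.591 − y_svg.

Shape 1 is a circle drawn with `<circle>`. Its stroke #008000 means score at S382, F2110. After flipping Y the toolpath is (242.672,35.932) → (234.674,55.242) → (215.364,63.240) → (196.054,55.242) → (188.056,35.932) → (196.054,16.622) → (215.364,8.624) → (234.674,16.622) → (242.672,35.932), returning to the start.

Shape 2 is a open polyline drawn with `<path>`. Its stroke #000000 means engrave at S356, F3395. After flipping Y the toolpath is (110.798,144.958) → (150.372,27.023) → (157.472,196.556).

Shape 3 is a regular polygon drawn with `<polygon>`. Its stroke #000000 means engrave at S356, F3395. After flipping Y the toolpath is (57.028,32.391) → (46.048,27.126) → (34.560,31.167) → (29.295,42.147) → (33.336,53.635) → (44.316,58.900) → (55.804,54.859) → (61.069,43.879) → (57.028,32.391), returning to the start.

G21
G90
G0 X242.672 Y35.932
M4 S382
G01 X234.674 Y55.242 F2110
G01 X215.364 Y63.240 F2110
G01 X196.054 Y55.242 F2110
G01 X188.056 Y35.932 F2110
G01 X196.054 Y16.622 F2110
G01 X215.364 Y8.624 F2110
G01 X234.674 Y16.622 F2110
G01 X242.672 Y35.932 F2110
M5
G0 X110.798 Y144.958
M4 S356
G01 X150.372 Y27.023 F3395
G01 X157.472 Y196.556 F3395
M5
G0 X57.028 Y32.391
M4 S356
G01 X46.048 Y27.126 F3395
G01 X34.560 Y31.167 F3395
G01 X29.295 Y42.147 F3395
G01 X33.336 Y53.635 F3395
G01 X44.316 Y58.900 F3395
G01 X55.804 Y54.859 F3395
G01 X61.069 Y43.879 F3395
G01 X57.028 Y32.391 F3395
M5
G0 X0.000 Y0.000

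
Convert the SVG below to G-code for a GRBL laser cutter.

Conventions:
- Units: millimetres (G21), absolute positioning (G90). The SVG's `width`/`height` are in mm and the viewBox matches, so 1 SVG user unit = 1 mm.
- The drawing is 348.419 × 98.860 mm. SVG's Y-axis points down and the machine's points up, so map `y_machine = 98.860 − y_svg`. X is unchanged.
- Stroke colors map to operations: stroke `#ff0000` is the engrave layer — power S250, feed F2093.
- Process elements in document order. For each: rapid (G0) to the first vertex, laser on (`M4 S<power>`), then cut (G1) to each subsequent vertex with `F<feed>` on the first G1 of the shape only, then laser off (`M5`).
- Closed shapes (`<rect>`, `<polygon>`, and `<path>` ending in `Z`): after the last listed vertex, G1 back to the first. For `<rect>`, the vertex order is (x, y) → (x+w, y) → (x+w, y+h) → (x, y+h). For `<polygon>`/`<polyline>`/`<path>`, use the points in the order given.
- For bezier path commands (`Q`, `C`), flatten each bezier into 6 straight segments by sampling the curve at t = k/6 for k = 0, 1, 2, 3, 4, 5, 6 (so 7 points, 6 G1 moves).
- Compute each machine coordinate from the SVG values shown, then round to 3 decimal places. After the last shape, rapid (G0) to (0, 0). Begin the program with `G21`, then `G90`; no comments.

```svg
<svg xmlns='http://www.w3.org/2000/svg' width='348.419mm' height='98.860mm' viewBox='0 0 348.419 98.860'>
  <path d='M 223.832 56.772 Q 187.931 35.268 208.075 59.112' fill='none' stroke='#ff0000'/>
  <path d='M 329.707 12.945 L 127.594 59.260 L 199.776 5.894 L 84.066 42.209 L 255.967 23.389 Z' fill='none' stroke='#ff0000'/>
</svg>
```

1 u = 1 mm; y_m = 98.860 − y.

[1] `<path>` quadratic bezier, #ff0000→engrave S250 F2093: (223.832,42.088) → (213.422,47.996) → (206.125,51.385) → (201.942,52.255) → (200.873,50.605) → (202.917,46.436) → (208.075,39.748)

[2] `<path>` closed polygon, #ff0000→engrave S250 F2093: (329.707,85.915) → (127.594,39.600) → (199.776,92.966) → (84.066,56.651) → (255.967,75.471) → (329.707,85.915) (closed)

G21
G90
G0 X223.832 Y42.088
M4 S250
G1 X213.422 Y47.996 F2093
G1 X206.125 Y51.385
G1 X201.942 Y52.255
G1 X200.873 Y50.605
G1 X202.917 Y46.436
G1 X208.075 Y39.748
M5
G0 X329.707 Y85.915
M4 S250
G1 X127.594 Y39.600 F2093
G1 X199.776 Y92.966
G1 X84.066 Y56.651
G1 X255.967 Y75.471
G1 X329.707 Y85.915
M5
G0 X0.000 Y0.000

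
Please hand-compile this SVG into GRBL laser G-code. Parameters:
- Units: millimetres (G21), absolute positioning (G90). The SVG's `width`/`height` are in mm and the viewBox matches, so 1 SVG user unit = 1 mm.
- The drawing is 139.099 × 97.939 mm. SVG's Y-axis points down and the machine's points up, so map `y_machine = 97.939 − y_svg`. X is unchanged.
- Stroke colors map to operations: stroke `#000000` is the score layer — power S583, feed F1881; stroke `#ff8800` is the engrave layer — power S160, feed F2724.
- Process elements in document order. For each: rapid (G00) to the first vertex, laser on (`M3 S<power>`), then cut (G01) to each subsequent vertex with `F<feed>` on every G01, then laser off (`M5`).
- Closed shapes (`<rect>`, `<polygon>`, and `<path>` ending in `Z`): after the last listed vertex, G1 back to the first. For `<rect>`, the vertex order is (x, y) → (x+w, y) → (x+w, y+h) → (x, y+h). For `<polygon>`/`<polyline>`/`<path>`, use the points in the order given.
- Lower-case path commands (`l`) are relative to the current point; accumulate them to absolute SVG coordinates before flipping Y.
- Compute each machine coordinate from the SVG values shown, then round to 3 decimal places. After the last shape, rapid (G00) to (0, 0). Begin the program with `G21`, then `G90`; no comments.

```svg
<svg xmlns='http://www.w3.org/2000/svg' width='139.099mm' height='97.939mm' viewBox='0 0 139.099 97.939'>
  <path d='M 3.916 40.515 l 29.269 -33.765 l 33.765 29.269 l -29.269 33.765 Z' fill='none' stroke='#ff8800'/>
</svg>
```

G21
G90
G00 X3.916 Y57.424
M3 S160
G01 X33.185 Y91.189 F2724
G01 X66.950 Y61.920 F2724
G01 X37.681 Y28.155 F2724
G01 X3.916 Y57.424 F2724
M5
G00 X0.000 Y0.000

Since the viewBox matches the mm dimensions, user units are millimetres directly. The only transform is the Y-flip y_m = 97.939 − y_svg.

Shape 1 is a regular polygon drawn with `<path>`. Its stroke #ff8800 means engrave at S160, F2724. After flipping Y the toolpath is (3.916,57.424) → (33.185,91.189) → (66.950,61.920) → (37.681,28.155) → (3.916,57.424), returning to the start.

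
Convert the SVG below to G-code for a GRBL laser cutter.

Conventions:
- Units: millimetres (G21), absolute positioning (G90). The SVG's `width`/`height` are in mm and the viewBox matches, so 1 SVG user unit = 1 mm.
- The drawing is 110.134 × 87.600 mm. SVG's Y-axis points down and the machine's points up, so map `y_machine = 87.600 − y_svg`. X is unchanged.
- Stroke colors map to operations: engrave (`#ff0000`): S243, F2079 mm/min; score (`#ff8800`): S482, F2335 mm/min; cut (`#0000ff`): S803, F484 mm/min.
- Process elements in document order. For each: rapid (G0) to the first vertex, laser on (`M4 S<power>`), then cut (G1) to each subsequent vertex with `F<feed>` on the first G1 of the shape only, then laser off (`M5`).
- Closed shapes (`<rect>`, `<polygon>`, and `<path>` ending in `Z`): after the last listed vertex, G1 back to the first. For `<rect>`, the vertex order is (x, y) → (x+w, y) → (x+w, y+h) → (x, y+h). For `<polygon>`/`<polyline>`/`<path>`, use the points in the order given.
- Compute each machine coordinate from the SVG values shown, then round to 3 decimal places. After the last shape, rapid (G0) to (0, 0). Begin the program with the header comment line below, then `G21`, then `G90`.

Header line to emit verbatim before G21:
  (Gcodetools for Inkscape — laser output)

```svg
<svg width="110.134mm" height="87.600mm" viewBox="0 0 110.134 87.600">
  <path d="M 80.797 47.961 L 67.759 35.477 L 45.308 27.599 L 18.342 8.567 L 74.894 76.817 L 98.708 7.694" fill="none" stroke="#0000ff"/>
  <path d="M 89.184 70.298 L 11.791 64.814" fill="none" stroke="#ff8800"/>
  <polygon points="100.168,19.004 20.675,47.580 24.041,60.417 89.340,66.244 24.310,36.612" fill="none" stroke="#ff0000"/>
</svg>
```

viewBox `0 0 110.134 87.600` with mm width/height → 1 unit = 1 mm. Flip: y_m = 87.600 − y_svg.

**Shape 1** — `<path>` open polyline, stroke `#0000ff` → cut (S803, F484). Machine vertices: (80.797,39.639) → (67.759,52.123) → (45.308,60.001) → (18.342,79.033) → (74.894,10.783) → (98.708,79.906). Open path.

**Shape 2** — `<path>` line segment, stroke `#ff8800` → score (S482, F2335). Machine vertices: (89.184,17.302) → (11.791,22.786). Open path.

**Shape 3** — `<polygon>` closed polygon, stroke `#ff0000` → engrave (S243, F2079). Machine vertices: (100.168,68.596) → (20.675,40.020) → (24.041,27.183) → (89.340,21.356) → (24.310,50.988) → (100.168,68.596). Closed: final G1 returns to the first vertex.

(Gcodetools for Inkscape — laser output)
G21
G90
G0 X80.797 Y39.639
M4 S803
G1 X67.759 Y52.123 F484
G1 X45.308 Y60.001
G1 X18.342 Y79.033
G1 X74.894 Y10.783
G1 X98.708 Y79.906
M5
G0 X89.184 Y17.302
M4 S482
G1 X11.791 Y22.786 F2335
M5
G0 X100.168 Y68.596
M4 S243
G1 X20.675 Y40.020 F2079
G1 X24.041 Y27.183
G1 X89.340 Y21.356
G1 X24.310 Y50.988
G1 X100.168 Y68.596
M5
G0 X0.000 Y0.000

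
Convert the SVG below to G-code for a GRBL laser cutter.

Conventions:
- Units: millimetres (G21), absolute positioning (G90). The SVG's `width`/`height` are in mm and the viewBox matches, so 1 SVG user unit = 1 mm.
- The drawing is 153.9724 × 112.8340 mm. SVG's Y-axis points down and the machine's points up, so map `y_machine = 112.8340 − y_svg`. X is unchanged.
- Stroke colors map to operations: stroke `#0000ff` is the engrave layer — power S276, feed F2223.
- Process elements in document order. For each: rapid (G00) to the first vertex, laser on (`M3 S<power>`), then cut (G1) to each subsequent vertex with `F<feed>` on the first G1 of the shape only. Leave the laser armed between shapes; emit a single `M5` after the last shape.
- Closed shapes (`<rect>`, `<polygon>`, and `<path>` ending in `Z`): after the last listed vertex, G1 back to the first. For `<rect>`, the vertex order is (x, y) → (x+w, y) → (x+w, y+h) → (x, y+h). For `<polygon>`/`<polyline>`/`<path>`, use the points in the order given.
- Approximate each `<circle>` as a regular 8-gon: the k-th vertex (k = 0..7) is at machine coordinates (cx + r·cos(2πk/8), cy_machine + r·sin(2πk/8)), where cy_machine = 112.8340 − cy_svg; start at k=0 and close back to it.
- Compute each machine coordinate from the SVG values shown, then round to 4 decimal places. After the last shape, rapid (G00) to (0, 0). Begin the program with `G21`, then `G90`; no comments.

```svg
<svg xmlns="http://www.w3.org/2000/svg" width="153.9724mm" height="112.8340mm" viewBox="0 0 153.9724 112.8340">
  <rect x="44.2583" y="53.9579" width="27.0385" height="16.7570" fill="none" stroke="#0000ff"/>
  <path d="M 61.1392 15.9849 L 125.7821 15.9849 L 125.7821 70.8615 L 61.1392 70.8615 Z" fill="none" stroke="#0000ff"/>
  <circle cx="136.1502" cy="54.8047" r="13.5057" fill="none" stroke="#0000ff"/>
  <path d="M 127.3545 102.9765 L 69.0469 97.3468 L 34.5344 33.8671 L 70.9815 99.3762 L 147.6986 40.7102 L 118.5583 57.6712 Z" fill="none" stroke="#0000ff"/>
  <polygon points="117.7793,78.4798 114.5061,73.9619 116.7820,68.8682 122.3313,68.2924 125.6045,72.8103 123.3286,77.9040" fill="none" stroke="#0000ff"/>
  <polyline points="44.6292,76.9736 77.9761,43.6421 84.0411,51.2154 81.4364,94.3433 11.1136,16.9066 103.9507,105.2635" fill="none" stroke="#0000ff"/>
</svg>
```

G21
G90
G00 X44.2583 Y58.8761
M3 S276
G1 X71.2968 Y58.8761 F2223
G1 X71.2968 Y42.1191
G1 X44.2583 Y42.1191
G1 X44.2583 Y58.8761
G00 X61.1392 Y96.8491
M3 S276
G1 X125.7821 Y96.8491 F2223
G1 X125.7821 Y41.9725
G1 X61.1392 Y41.9725
G1 X61.1392 Y96.8491
G00 X149.6559 Y58.0293
M3 S276
G1 X145.7002 Y67.5793 F2223
G1 X136.1502 Y71.5350
G1 X126.6002 Y67.5793
G1 X122.6445 Y58.0293
G1 X126.6002 Y48.4793
G1 X136.1502 Y44.5236
G1 X145.7002 Y48.4793
G1 X149.6559 Y58.0293
G00 X127.3545 Y9.8575
M3 S276
G1 X69.0469 Y15.4872 F2223
G1 X34.5344 Y78.9669
G1 X70.9815 Y13.4578
G1 X147.6986 Y72.1238
G1 X118.5583 Y55.1628
G1 X127.3545 Y9.8575
G00 X117.7793 Y34.3542
M3 S276
G1 X114.5061 Y38.8721 F2223
G1 X116.7820 Y43.9658
G1 X122.3313 Y44.5416
G1 X125.6045 Y40.0237
G1 X123.3286 Y34.9300
G1 X117.7793 Y34.3542
G00 X44.6292 Y35.8604
M3 S276
G1 X77.9761 Y69.1919 F2223
G1 X84.0411 Y61.6186
G1 X81.4364 Y18.4907
G1 X11.1136 Y95.9274
G1 X103.9507 Y7.5705
M5
G00 X0.0000 Y0.0000

1 u = 1 mm; y_m = 112.8340 − y.

[1] `<rect>` rectangle, #0000ff→engrave S276 F2223: (44.2583,58.8761) → (71.2968,58.8761) → (71.2968,42.1191) → (44.2583,42.1191) → (44.2583,58.8761) (closed)

[2] `<path>` rectangle, #0000ff→engrave S276 F2223: (61.1392,96.8491) → (125.7821,96.8491) → (125.7821,41.9725) → (61.1392,41.9725) → (61.1392,96.8491) (closed)

[3] `<circle>` circle, #0000ff→engrave S276 F2223: (149.6559,58.0293) → (145.7002,67.5793) → (136.1502,71.5350) → (126.6002,67.5793) → (122.6445,58.0293) → (126.6002,48.4793) → (136.1502,44.5236) → (145.7002,48.4793) → (149.6559,58.0293) (closed)

[4] `<path>` closed polygon, #0000ff→engrave S276 F2223: (127.3545,9.8575) → (69.0469,15.4872) → (34.5344,78.9669) → (70.9815,13.4578) → (147.6986,72.1238) → (118.5583,55.1628) → (127.3545,9.8575) (closed)

[5] `<polygon>` regular polygon, #0000ff→engrave S276 F2223: (117.7793,34.3542) → (114.5061,38.8721) → (116.7820,43.9658) → (122.3313,44.5416) → (125.6045,40.0237) → (123.3286,34.9300) → (117.7793,34.3542) (closed)

[6] `<polyline>` open polyline, #0000ff→engrave S276 F2223: (44.6292,35.8604) → (77.9761,69.1919) → (84.0411,61.6186) → (81.4364,18.4907) → (11.1136,95.9274) → (103.9507,7.5705)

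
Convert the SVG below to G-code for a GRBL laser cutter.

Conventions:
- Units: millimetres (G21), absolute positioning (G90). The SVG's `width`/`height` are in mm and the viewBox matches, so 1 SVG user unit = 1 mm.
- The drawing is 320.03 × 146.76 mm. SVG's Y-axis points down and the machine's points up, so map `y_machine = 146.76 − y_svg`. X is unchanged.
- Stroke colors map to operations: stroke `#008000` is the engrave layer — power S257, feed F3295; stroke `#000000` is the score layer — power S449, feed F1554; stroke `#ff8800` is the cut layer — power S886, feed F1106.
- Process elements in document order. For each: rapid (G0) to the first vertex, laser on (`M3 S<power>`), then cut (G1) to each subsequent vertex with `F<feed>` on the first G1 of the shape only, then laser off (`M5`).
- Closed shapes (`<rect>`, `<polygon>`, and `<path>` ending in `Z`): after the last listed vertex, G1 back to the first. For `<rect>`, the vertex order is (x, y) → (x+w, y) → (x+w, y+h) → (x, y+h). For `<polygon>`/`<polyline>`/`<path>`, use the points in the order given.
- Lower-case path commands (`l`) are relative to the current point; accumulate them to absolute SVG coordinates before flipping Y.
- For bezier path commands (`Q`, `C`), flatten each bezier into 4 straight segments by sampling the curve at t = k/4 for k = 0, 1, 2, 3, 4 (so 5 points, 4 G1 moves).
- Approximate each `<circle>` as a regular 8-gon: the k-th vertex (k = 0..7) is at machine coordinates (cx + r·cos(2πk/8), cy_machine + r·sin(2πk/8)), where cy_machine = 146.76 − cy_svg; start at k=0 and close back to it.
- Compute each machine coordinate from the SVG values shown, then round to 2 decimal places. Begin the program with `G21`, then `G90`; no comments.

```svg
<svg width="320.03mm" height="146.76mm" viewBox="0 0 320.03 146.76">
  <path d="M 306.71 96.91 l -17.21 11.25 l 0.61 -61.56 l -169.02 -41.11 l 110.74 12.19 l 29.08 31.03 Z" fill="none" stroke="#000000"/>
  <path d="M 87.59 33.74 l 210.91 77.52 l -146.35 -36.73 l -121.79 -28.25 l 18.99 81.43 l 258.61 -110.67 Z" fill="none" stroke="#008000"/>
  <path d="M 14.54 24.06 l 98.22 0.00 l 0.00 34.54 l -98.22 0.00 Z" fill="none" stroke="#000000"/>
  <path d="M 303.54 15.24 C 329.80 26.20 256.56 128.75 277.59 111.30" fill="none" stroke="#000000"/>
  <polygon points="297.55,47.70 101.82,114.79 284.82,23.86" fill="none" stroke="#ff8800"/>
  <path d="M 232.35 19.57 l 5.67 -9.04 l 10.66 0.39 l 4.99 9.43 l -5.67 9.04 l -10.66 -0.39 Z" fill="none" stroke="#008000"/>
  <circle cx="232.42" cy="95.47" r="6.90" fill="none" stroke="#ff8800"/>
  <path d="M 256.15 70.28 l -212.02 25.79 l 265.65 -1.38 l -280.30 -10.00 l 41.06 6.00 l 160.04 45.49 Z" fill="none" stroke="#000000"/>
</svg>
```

G21
G90
G0 X306.71 Y49.85
M3 S449
G1 X289.50 Y38.60 F1554
G1 X290.11 Y100.16
G1 X121.09 Y141.27
G1 X231.83 Y129.08
G1 X260.91 Y98.05
G1 X306.71 Y49.85
M5
G0 X87.59 Y113.02
M3 S257
G1 X298.50 Y35.50 F3295
G1 X152.15 Y72.23
G1 X30.36 Y100.48
G1 X49.35 Y19.05
G1 X307.96 Y129.72
G1 X87.59 Y113.02
M5
G0 X14.54 Y122.70
M3 S449
G1 X112.76 Y122.70 F1554
G1 X112.76 Y88.16
G1 X14.54 Y88.16
G1 X14.54 Y122.70
M5
G0 X303.54 Y131.52
M3 S449
G1 X307.61 Y109.43 F1554
G1 X292.53 Y72.84
G1 X276.47 Y41.57
G1 X277.59 Y35.46
M5
G0 X297.55 Y99.06
M3 S886
G1 X101.82 Y31.97 F1106
G1 X284.82 Y122.90
G1 X297.55 Y99.06
M5
G0 X232.35 Y127.19
M3 S257
G1 X238.02 Y136.23 F3295
G1 X248.68 Y135.84
G1 X253.67 Y126.41
G1 X248.00 Y117.37
G1 X237.34 Y117.76
G1 X232.35 Y127.19
M5
G0 X239.32 Y51.29
M3 S886
G1 X237.30 Y56.17 F1106
G1 X232.42 Y58.19
G1 X227.54 Y56.17
G1 X225.52 Y51.29
G1 X227.54 Y46.41
G1 X232.42 Y44.39
G1 X237.30 Y46.41
G1 X239.32 Y51.29
M5
G0 X256.15 Y76.48
M3 S449
G1 X44.13 Y50.69 F1554
G1 X309.78 Y52.07
G1 X29.48 Y62.07
G1 X70.54 Y56.07
G1 X230.58 Y10.58
G1 X256.15 Y76.48
M5

1 u = 1 mm; y_m = 146.76 − y.

[1] `<path>` closed polygon, #000000→score S449 F1554: (306.71,49.85) → (289.50,38.60) → (290.11,100.16) → (121.09,141.27) → (231.83,129.08) → (260.91,98.05) → (306.71,49.85) (closed)

[2] `<path>` closed polygon, #008000→engrave S257 F3295: (87.59,113.02) → (298.50,35.50) → (152.15,72.23) → (30.36,100.48) → (49.35,19.05) → (307.96,129.72) → (87.59,113.02) (closed)

[3] `<path>` rectangle, #000000→score S449 F1554: (14.54,122.70) → (112.76,122.70) → (112.76,88.16) → (14.54,88.16) → (14.54,122.70) (closed)

[4] `<path>` cubic bezier, #000000→score S449 F1554: (303.54,131.52) → (307.61,109.43) → (292.53,72.84) → (276.47,41.57) → (277.59,35.46)

[5] `<polygon>` closed polygon, #ff8800→cut S886 F1106: (297.55,99.06) → (101.82,31.97) → (284.82,122.90) → (297.55,99.06) (closed)

[6] `<path>` regular polygon, #008000→engrave S257 F3295: (232.35,127.19) → (238.02,136.23) → (248.68,135.84) → (253.67,126.41) → (248.00,117.37) → (237.34,117.76) → (232.35,127.19) (closed)

[7] `<circle>` circle, #ff8800→cut S886 F1106: (239.32,51.29) → (237.30,56.17) → (232.42,58.19) → (227.54,56.17) → (225.52,51.29) → (227.54,46.41) → (232.42,44.39) → (237.30,46.41) → (239.32,51.29) (closed)

[8] `<path>` closed polygon, #000000→score S449 F1554: (256.15,76.48) → (44.13,50.69) → (309.78,52.07) → (29.48,62.07) → (70.54,56.07) → (230.58,10.58) → (256.15,76.48) (closed)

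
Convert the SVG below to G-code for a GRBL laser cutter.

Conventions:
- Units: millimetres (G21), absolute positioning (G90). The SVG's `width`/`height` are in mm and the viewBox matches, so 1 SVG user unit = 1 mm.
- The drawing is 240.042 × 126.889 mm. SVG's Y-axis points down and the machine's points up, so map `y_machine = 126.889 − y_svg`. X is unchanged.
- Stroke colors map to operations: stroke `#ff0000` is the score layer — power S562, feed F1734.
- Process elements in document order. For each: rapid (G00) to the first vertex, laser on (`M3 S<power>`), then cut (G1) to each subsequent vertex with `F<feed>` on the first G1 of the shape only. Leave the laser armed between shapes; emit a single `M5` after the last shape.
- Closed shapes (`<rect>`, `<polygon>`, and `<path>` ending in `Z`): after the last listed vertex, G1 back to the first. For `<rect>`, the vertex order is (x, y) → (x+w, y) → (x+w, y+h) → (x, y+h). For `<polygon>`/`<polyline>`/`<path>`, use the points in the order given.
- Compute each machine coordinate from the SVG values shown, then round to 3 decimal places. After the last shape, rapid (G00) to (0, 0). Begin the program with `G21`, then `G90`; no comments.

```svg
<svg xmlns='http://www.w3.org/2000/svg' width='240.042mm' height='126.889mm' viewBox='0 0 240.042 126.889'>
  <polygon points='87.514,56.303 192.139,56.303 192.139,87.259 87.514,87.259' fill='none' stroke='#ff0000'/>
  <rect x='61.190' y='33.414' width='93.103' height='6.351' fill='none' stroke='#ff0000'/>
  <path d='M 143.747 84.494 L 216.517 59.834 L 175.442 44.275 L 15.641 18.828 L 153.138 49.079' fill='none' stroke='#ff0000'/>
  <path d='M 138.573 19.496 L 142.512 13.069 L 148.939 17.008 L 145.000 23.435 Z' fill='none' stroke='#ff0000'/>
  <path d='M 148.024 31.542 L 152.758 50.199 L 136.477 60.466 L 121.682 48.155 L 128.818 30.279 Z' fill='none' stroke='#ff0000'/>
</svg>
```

viewBox `0 0 240.042 126.889` with mm width/height → 1 unit = 1 mm. Flip: y_m = 126.889 − y_svg.

**Shape 1** — `<polygon>` rectangle, stroke `#ff0000` → score (S562, F1734). Machine vertices: (87.514,70.586) → (192.139,70.586) → (192.139,39.630) → (87.514,39.630) → (87.514,70.586). Closed: final G1 returns to the first vertex.

**Shape 2** — `<rect>` rectangle, stroke `#ff0000` → score (S562, F1734). Machine vertices: (61.190,93.475) → (154.293,93.475) → (154.293,87.124) → (61.190,87.124) → (61.190,93.475). Closed: final G1 returns to the first vertex.

**Shape 3** — `<path>` open polyline, stroke `#ff0000` → score (S562, F1734). Machine vertices: (143.747,42.395) → (216.517,67.055) → (175.442,82.614) → (15.641,108.061) → (153.138,77.810). Open path.

**Shape 4** — `<path>` regular polygon, stroke `#ff0000` → score (S562, F1734). Machine vertices: (138.573,107.393) → (142.512,113.820) → (148.939,109.881) → (145.000,103.454) → (138.573,107.393). Closed: final G1 returns to the first vertex.

**Shape 5** — `<path>` regular polygon, stroke `#ff0000` → score (S562, F1734). Machine vertices: (148.024,95.347) → (152.758,76.690) → (136.477,66.423) → (121.682,78.734) → (128.818,96.610) → (148.024,95.347). Closed: final G1 returns to the first vertex.

G21
G90
G00 X87.514 Y70.586
M3 S562
G1 X192.139 Y70.586 F1734
G1 X192.139 Y39.630
G1 X87.514 Y39.630
G1 X87.514 Y70.586
G00 X61.190 Y93.475
M3 S562
G1 X154.293 Y93.475 F1734
G1 X154.293 Y87.124
G1 X61.190 Y87.124
G1 X61.190 Y93.475
G00 X143.747 Y42.395
M3 S562
G1 X216.517 Y67.055 F1734
G1 X175.442 Y82.614
G1 X15.641 Y108.061
G1 X153.138 Y77.810
G00 X138.573 Y107.393
M3 S562
G1 X142.512 Y113.820 F1734
G1 X148.939 Y109.881
G1 X145.000 Y103.454
G1 X138.573 Y107.393
G00 X148.024 Y95.347
M3 S562
G1 X152.758 Y76.690 F1734
G1 X136.477 Y66.423
G1 X121.682 Y78.734
G1 X128.818 Y96.610
G1 X148.024 Y95.347
M5
G00 X0.000 Y0.000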